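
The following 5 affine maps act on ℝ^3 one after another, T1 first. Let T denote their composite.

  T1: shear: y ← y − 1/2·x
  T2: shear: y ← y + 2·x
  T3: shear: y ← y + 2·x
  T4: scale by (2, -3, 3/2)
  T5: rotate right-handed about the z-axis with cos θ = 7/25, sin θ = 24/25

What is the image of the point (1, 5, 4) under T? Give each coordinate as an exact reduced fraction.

T(p) = (626/25, -261/50, 6)

T1 shear: y ← y − 1/2·x: (1, 5, 4) → (1, 9/2, 4)
T2 shear: y ← y + 2·x: (1, 9/2, 4) → (1, 13/2, 4)
T3 shear: y ← y + 2·x: (1, 13/2, 4) → (1, 17/2, 4)
T4 scale by (2, -3, 3/2): (1, 17/2, 4) → (2, -51/2, 6)
T5 rotate right-handed about the z-axis with cos θ = 7/25, sin θ = 24/25: (2, -51/2, 6) → (626/25, -261/50, 6)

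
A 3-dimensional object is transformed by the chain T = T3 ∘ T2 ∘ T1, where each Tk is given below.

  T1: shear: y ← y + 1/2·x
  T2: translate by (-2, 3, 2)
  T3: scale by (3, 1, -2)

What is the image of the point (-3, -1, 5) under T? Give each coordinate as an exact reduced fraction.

T1 shear: y ← y + 1/2·x: (-3, -1, 5) → (-3, -5/2, 5)
T2 translate by (-2, 3, 2): (-3, -5/2, 5) → (-5, 1/2, 7)
T3 scale by (3, 1, -2): (-5, 1/2, 7) → (-15, 1/2, -14)

T(p) = (-15, 1/2, -14)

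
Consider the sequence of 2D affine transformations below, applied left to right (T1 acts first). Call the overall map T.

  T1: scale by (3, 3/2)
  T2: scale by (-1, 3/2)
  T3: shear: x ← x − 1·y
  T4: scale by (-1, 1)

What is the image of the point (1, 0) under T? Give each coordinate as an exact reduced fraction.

T1 scale by (3, 3/2): (1, 0) → (3, 0)
T2 scale by (-1, 3/2): (3, 0) → (-3, 0)
T3 shear: x ← x − 1·y: (-3, 0) → (-3, 0)
T4 scale by (-1, 1): (-3, 0) → (3, 0)

T(p) = (3, 0)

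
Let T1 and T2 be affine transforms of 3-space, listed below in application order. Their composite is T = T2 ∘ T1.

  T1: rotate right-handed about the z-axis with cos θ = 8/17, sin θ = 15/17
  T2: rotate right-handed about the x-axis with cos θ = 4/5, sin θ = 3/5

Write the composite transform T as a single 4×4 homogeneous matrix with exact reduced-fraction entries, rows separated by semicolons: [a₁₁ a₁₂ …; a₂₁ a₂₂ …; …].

T = [8/17 -15/17 0 0; 12/17 32/85 -3/5 0; 9/17 24/85 4/5 0; 0 0 0 1]

T1 = [8/17 -15/17 0 0; 15/17 8/17 0 0; 0 0 1 0; 0 0 0 1]
T2·T1 = [8/17 -15/17 0 0; 12/17 32/85 -3/5 0; 9/17 24/85 4/5 0; 0 0 0 1]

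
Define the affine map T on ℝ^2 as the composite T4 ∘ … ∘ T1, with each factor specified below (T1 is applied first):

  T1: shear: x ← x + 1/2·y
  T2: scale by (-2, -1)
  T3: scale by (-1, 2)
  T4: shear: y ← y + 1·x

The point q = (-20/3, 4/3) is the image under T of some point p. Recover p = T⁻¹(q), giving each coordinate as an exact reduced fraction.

T1 = [1 1/2 0; 0 1 0; 0 0 1]
T2·T1 = [-2 -1 0; 0 -1 0; 0 0 1]
T3·…·T1 = [2 1 0; 0 -2 0; 0 0 1]
T4·…·T1 = [2 1 0; 2 -1 0; 0 0 1]
det M = -4; M⁻¹ = [1/4 1/4 0; 1/2 -1/2 0; 0 0 1]
M⁻¹ · (-20/3, 4/3)ᵀ = (-4/3, -4)ᵀ

p = (-4/3, -4)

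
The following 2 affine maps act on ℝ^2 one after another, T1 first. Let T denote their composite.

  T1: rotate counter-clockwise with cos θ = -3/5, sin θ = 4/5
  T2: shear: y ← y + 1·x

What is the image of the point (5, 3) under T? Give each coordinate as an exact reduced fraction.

T1 rotate counter-clockwise with cos θ = -3/5, sin θ = 4/5: (5, 3) → (-27/5, 11/5)
T2 shear: y ← y + 1·x: (-27/5, 11/5) → (-27/5, -16/5)

T(p) = (-27/5, -16/5)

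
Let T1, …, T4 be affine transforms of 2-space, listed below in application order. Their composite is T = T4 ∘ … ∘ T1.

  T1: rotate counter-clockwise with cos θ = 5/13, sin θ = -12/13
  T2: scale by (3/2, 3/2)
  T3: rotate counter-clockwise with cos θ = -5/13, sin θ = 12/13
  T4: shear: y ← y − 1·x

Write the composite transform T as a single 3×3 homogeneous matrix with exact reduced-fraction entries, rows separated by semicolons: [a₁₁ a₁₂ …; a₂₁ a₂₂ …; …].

T = [357/338 -180/169 0; 3/338 717/338 0; 0 0 1]

T1 = [5/13 12/13 0; -12/13 5/13 0; 0 0 1]
T2·T1 = [15/26 18/13 0; -18/13 15/26 0; 0 0 1]
T3·…·T1 = [357/338 -180/169 0; 180/169 357/338 0; 0 0 1]
T4·…·T1 = [357/338 -180/169 0; 3/338 717/338 0; 0 0 1]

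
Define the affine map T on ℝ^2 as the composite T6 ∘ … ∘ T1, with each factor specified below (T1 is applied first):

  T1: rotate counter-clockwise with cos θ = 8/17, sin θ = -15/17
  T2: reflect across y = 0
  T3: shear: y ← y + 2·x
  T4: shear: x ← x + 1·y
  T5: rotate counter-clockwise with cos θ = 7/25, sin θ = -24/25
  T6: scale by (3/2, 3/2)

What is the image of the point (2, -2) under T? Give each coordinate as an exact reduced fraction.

T(p) = (138/85, 9/85)

T1 rotate counter-clockwise with cos θ = 8/17, sin θ = -15/17: (2, -2) → (-14/17, -46/17)
T2 reflect across y = 0: (-14/17, -46/17) → (-14/17, 46/17)
T3 shear: y ← y + 2·x: (-14/17, 46/17) → (-14/17, 18/17)
T4 shear: x ← x + 1·y: (-14/17, 18/17) → (4/17, 18/17)
T5 rotate counter-clockwise with cos θ = 7/25, sin θ = -24/25: (4/17, 18/17) → (92/85, 6/85)
T6 scale by (3/2, 3/2): (92/85, 6/85) → (138/85, 9/85)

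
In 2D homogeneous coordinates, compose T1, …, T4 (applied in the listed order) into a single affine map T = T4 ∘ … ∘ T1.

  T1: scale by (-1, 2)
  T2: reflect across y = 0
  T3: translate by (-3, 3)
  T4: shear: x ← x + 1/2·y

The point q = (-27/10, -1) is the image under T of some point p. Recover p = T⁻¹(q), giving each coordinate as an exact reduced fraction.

p = (-4/5, 2)

T1 = [-1 0 0; 0 2 0; 0 0 1]
T2·T1 = [-1 0 0; 0 -2 0; 0 0 1]
T3·…·T1 = [-1 0 -3; 0 -2 3; 0 0 1]
T4·…·T1 = [-1 -1 -3/2; 0 -2 3; 0 0 1]
det M = 2; M⁻¹ = [-1 1/2 -3; 0 -1/2 3/2; 0 0 1]
M⁻¹ · (-27/10, -1)ᵀ = (-4/5, 2)ᵀ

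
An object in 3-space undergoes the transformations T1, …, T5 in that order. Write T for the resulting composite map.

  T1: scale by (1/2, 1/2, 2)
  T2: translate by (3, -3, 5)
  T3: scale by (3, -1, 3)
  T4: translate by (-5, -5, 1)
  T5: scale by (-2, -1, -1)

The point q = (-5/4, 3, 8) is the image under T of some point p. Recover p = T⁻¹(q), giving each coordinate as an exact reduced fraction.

T1 = [1/2 0 0 0; 0 1/2 0 0; 0 0 2 0; 0 0 0 1]
T2·T1 = [1/2 0 0 3; 0 1/2 0 -3; 0 0 2 5; 0 0 0 1]
T3·…·T1 = [3/2 0 0 9; 0 -1/2 0 3; 0 0 6 15; 0 0 0 1]
T4·…·T1 = [3/2 0 0 4; 0 -1/2 0 -2; 0 0 6 16; 0 0 0 1]
T5·…·T1 = [-3 0 0 -8; 0 1/2 0 2; 0 0 -6 -16; 0 0 0 1]
det M = 9; M⁻¹ = [-1/3 0 0 -8/3; 0 2 0 -4; 0 0 -1/6 -8/3; 0 0 0 1]
M⁻¹ · (-5/4, 3, 8)ᵀ = (-9/4, 2, -4)ᵀ

p = (-9/4, 2, -4)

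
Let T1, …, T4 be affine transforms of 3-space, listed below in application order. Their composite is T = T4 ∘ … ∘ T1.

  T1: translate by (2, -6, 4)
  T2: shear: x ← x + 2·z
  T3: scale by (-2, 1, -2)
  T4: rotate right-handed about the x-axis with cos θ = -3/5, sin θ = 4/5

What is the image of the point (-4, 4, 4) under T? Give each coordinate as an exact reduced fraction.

T1 translate by (2, -6, 4): (-4, 4, 4) → (-2, -2, 8)
T2 shear: x ← x + 2·z: (-2, -2, 8) → (14, -2, 8)
T3 scale by (-2, 1, -2): (14, -2, 8) → (-28, -2, -16)
T4 rotate right-handed about the x-axis with cos θ = -3/5, sin θ = 4/5: (-28, -2, -16) → (-28, 14, 8)

T(p) = (-28, 14, 8)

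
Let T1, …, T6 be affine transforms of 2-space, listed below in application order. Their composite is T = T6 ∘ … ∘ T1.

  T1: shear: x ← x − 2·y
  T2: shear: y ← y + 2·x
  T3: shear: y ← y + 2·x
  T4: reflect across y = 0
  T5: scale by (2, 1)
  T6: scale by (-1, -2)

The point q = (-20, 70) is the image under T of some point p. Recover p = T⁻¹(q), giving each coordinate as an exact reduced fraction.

T1 = [1 -2 0; 0 1 0; 0 0 1]
T2·T1 = [1 -2 0; 2 -3 0; 0 0 1]
T3·…·T1 = [1 -2 0; 4 -7 0; 0 0 1]
T4·…·T1 = [1 -2 0; -4 7 0; 0 0 1]
T5·…·T1 = [2 -4 0; -4 7 0; 0 0 1]
T6·…·T1 = [-2 4 0; 8 -14 0; 0 0 1]
det M = -4; M⁻¹ = [7/2 1 0; 2 1/2 0; 0 0 1]
M⁻¹ · (-20, 70)ᵀ = (0, -5)ᵀ

p = (0, -5)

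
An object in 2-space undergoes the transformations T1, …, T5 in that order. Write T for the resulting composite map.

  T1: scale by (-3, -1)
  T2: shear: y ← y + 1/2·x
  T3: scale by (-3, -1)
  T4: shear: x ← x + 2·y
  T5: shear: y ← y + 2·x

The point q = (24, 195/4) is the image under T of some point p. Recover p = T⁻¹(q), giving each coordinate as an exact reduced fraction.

T1 = [-3 0 0; 0 -1 0; 0 0 1]
T2·T1 = [-3 0 0; -3/2 -1 0; 0 0 1]
T3·…·T1 = [9 0 0; 3/2 1 0; 0 0 1]
T4·…·T1 = [12 2 0; 3/2 1 0; 0 0 1]
T5·…·T1 = [12 2 0; 51/2 5 0; 0 0 1]
det M = 9; M⁻¹ = [5/9 -2/9 0; -17/6 4/3 0; 0 0 1]
M⁻¹ · (24, 195/4)ᵀ = (5/2, -3)ᵀ

p = (5/2, -3)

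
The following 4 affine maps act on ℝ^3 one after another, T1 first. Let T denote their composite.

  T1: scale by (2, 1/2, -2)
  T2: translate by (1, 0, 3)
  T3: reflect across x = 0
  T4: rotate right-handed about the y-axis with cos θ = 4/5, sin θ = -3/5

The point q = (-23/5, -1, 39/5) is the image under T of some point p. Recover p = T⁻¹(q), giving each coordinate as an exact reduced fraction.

T1 = [2 0 0 0; 0 1/2 0 0; 0 0 -2 0; 0 0 0 1]
T2·T1 = [2 0 0 1; 0 1/2 0 0; 0 0 -2 3; 0 0 0 1]
T3·…·T1 = [-2 0 0 -1; 0 1/2 0 0; 0 0 -2 3; 0 0 0 1]
T4·…·T1 = [-8/5 0 6/5 -13/5; 0 1/2 0 0; -6/5 0 -8/5 9/5; 0 0 0 1]
det M = 2; M⁻¹ = [-2/5 0 -3/10 -1/2; 0 2 0 0; 3/10 0 -2/5 3/2; 0 0 0 1]
M⁻¹ · (-23/5, -1, 39/5)ᵀ = (-1, -2, -3)ᵀ

p = (-1, -2, -3)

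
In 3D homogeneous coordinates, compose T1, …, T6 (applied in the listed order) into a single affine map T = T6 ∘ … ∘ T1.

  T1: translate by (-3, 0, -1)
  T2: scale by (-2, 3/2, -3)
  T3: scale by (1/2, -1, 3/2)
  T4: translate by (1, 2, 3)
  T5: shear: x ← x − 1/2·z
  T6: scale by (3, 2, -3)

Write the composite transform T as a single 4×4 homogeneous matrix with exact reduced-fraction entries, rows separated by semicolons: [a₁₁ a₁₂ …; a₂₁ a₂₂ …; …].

T1 = [1 0 0 -3; 0 1 0 0; 0 0 1 -1; 0 0 0 1]
T2·T1 = [-2 0 0 6; 0 3/2 0 0; 0 0 -3 3; 0 0 0 1]
T3·…·T1 = [-1 0 0 3; 0 -3/2 0 0; 0 0 -9/2 9/2; 0 0 0 1]
T4·…·T1 = [-1 0 0 4; 0 -3/2 0 2; 0 0 -9/2 15/2; 0 0 0 1]
T5·…·T1 = [-1 0 9/4 1/4; 0 -3/2 0 2; 0 0 -9/2 15/2; 0 0 0 1]
T6·…·T1 = [-3 0 27/4 3/4; 0 -3 0 4; 0 0 27/2 -45/2; 0 0 0 1]

T = [-3 0 27/4 3/4; 0 -3 0 4; 0 0 27/2 -45/2; 0 0 0 1]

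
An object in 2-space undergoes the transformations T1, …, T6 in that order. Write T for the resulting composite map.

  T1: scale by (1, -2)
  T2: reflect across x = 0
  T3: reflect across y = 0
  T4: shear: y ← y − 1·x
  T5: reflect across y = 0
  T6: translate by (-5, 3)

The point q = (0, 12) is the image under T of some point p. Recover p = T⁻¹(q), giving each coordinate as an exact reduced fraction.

p = (-5, -2)

T1 = [1 0 0; 0 -2 0; 0 0 1]
T2·T1 = [-1 0 0; 0 -2 0; 0 0 1]
T3·…·T1 = [-1 0 0; 0 2 0; 0 0 1]
T4·…·T1 = [-1 0 0; 1 2 0; 0 0 1]
T5·…·T1 = [-1 0 0; -1 -2 0; 0 0 1]
T6·…·T1 = [-1 0 -5; -1 -2 3; 0 0 1]
det M = 2; M⁻¹ = [-1 0 -5; 1/2 -1/2 4; 0 0 1]
M⁻¹ · (0, 12)ᵀ = (-5, -2)ᵀ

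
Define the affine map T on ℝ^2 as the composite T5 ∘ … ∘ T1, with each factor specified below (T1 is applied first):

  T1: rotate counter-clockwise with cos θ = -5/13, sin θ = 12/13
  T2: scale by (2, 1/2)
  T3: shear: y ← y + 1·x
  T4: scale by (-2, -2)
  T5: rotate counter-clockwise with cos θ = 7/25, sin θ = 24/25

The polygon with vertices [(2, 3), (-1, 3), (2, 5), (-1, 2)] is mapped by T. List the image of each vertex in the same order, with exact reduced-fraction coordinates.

image vertices: (-224/25, 5641/325), (-212/25, 4033/325), (-368/25, 8687/325), (-28/5, 502/65)

T1 rotate counter-clockwise with cos θ = -5/13, sin θ = 12/13: (2, 3) → (-46/13, 9/13); (-1, 3) → (-31/13, -27/13); (2, 5) → (-70/13, -1/13); (-1, 2) → (-19/13, -22/13)
T2 scale by (2, 1/2): (-46/13, 9/13) → (-92/13, 9/26); (-31/13, -27/13) → (-62/13, -27/26); (-70/13, -1/13) → (-140/13, -1/26); (-19/13, -22/13) → (-38/13, -11/13)
T3 shear: y ← y + 1·x: (-92/13, 9/26) → (-92/13, -175/26); (-62/13, -27/26) → (-62/13, -151/26); (-140/13, -1/26) → (-140/13, -281/26); (-38/13, -11/13) → (-38/13, -49/13)
T4 scale by (-2, -2): (-92/13, -175/26) → (184/13, 175/13); (-62/13, -151/26) → (124/13, 151/13); (-140/13, -281/26) → (280/13, 281/13); (-38/13, -49/13) → (76/13, 98/13)
T5 rotate counter-clockwise with cos θ = 7/25, sin θ = 24/25: (184/13, 175/13) → (-224/25, 5641/325); (124/13, 151/13) → (-212/25, 4033/325); (280/13, 281/13) → (-368/25, 8687/325); (76/13, 98/13) → (-28/5, 502/65)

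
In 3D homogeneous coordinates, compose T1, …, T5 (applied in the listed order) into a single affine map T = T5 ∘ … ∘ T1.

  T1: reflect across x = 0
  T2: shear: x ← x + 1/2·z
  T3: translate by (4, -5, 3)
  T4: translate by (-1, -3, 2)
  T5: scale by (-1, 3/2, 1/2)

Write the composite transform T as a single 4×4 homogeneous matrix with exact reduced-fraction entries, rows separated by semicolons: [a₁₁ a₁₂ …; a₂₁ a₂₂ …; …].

T = [1 0 -1/2 -3; 0 3/2 0 -12; 0 0 1/2 5/2; 0 0 0 1]

T1 = [-1 0 0 0; 0 1 0 0; 0 0 1 0; 0 0 0 1]
T2·T1 = [-1 0 1/2 0; 0 1 0 0; 0 0 1 0; 0 0 0 1]
T3·…·T1 = [-1 0 1/2 4; 0 1 0 -5; 0 0 1 3; 0 0 0 1]
T4·…·T1 = [-1 0 1/2 3; 0 1 0 -8; 0 0 1 5; 0 0 0 1]
T5·…·T1 = [1 0 -1/2 -3; 0 3/2 0 -12; 0 0 1/2 5/2; 0 0 0 1]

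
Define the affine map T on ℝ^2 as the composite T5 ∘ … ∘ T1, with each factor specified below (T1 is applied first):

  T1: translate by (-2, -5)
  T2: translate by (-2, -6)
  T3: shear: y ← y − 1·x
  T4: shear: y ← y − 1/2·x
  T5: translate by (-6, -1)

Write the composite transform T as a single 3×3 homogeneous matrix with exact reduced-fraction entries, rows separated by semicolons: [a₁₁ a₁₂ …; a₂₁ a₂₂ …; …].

T = [1 0 -10; -3/2 1 -6; 0 0 1]

T1 = [1 0 -2; 0 1 -5; 0 0 1]
T2·T1 = [1 0 -4; 0 1 -11; 0 0 1]
T3·…·T1 = [1 0 -4; -1 1 -7; 0 0 1]
T4·…·T1 = [1 0 -4; -3/2 1 -5; 0 0 1]
T5·…·T1 = [1 0 -10; -3/2 1 -6; 0 0 1]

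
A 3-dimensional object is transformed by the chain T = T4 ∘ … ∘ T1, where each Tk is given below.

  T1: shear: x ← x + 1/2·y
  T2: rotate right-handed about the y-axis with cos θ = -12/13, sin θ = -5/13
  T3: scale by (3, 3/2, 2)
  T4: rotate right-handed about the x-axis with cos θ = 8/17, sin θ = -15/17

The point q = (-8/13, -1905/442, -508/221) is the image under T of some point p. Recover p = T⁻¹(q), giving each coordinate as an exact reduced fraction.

T1 = [1 1/2 0 0; 0 1 0 0; 0 0 1 0; 0 0 0 1]
T2·T1 = [-12/13 -6/13 -5/13 0; 0 1 0 0; 5/13 5/26 -12/13 0; 0 0 0 1]
T3·…·T1 = [-36/13 -18/13 -15/13 0; 0 3/2 0 0; 10/13 5/13 -24/13 0; 0 0 0 1]
T4·…·T1 = [-36/13 -18/13 -15/13 0; 150/221 231/221 -360/221 0; 80/221 -505/442 -192/221 0; 0 0 0 1]
det M = 9; M⁻¹ = [-4/13 1/78 5/13 0; 0 16/51 -10/17 0; -5/39 -90/221 -48/221 0; 0 0 0 1]
M⁻¹ · (-8/13, -1905/442, -508/221)ᵀ = (-3/4, 0, 7/3)ᵀ

p = (-3/4, 0, 7/3)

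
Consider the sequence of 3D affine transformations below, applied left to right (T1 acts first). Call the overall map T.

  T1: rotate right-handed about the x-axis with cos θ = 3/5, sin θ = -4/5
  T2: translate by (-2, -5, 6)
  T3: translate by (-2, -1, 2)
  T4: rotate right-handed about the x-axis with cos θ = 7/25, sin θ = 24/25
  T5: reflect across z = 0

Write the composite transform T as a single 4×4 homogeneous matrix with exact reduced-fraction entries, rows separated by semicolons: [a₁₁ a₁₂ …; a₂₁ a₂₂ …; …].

T1 = [1 0 0 0; 0 3/5 4/5 0; 0 -4/5 3/5 0; 0 0 0 1]
T2·T1 = [1 0 0 -2; 0 3/5 4/5 -5; 0 -4/5 3/5 6; 0 0 0 1]
T3·…·T1 = [1 0 0 -4; 0 3/5 4/5 -6; 0 -4/5 3/5 8; 0 0 0 1]
T4·…·T1 = [1 0 0 -4; 0 117/125 -44/125 -234/25; 0 44/125 117/125 -88/25; 0 0 0 1]
T5·…·T1 = [1 0 0 -4; 0 117/125 -44/125 -234/25; 0 -44/125 -117/125 88/25; 0 0 0 1]

T = [1 0 0 -4; 0 117/125 -44/125 -234/25; 0 -44/125 -117/125 88/25; 0 0 0 1]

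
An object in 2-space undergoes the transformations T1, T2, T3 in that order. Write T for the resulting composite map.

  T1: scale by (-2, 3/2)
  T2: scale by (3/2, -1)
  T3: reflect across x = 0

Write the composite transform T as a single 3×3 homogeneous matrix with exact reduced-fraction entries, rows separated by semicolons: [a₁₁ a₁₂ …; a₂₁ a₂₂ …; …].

T = [3 0 0; 0 -3/2 0; 0 0 1]

T1 = [-2 0 0; 0 3/2 0; 0 0 1]
T2·T1 = [-3 0 0; 0 -3/2 0; 0 0 1]
T3·…·T1 = [3 0 0; 0 -3/2 0; 0 0 1]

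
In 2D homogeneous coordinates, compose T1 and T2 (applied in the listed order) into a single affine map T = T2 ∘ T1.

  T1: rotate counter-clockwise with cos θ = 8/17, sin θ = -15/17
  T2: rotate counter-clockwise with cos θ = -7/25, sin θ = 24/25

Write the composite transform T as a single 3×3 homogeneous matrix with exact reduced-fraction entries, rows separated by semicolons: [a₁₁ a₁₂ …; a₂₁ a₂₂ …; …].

T = [304/425 -297/425 0; 297/425 304/425 0; 0 0 1]

T1 = [8/17 15/17 0; -15/17 8/17 0; 0 0 1]
T2·T1 = [304/425 -297/425 0; 297/425 304/425 0; 0 0 1]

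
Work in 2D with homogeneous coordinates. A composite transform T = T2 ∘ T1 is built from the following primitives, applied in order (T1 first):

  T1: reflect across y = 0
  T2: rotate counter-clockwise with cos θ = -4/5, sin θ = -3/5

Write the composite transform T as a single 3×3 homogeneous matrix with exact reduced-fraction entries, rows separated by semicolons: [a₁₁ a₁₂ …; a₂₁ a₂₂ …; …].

T1 = [1 0 0; 0 -1 0; 0 0 1]
T2·T1 = [-4/5 -3/5 0; -3/5 4/5 0; 0 0 1]

T = [-4/5 -3/5 0; -3/5 4/5 0; 0 0 1]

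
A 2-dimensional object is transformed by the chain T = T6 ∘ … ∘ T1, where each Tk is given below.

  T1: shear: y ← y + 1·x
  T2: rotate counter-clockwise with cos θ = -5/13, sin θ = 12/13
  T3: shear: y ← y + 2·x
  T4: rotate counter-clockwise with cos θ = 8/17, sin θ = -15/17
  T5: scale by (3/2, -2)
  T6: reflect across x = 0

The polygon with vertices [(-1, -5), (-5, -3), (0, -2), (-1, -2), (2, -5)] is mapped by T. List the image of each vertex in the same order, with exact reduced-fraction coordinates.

T1 shear: y ← y + 1·x: (-1, -5) → (-1, -6); (-5, -3) → (-5, -8); (0, -2) → (0, -2); (-1, -2) → (-1, -3); (2, -5) → (2, -3)
T2 rotate counter-clockwise with cos θ = -5/13, sin θ = 12/13: (-1, -6) → (77/13, 18/13); (-5, -8) → (121/13, -20/13); (0, -2) → (24/13, 10/13); (-1, -3) → (41/13, 3/13); (2, -3) → (2, 3)
T3 shear: y ← y + 2·x: (77/13, 18/13) → (77/13, 172/13); (121/13, -20/13) → (121/13, 222/13); (24/13, 10/13) → (24/13, 58/13); (41/13, 3/13) → (41/13, 85/13); (2, 3) → (2, 7)
T4 rotate counter-clockwise with cos θ = 8/17, sin θ = -15/17: (77/13, 172/13) → (188/13, 1); (121/13, 222/13) → (4298/221, -3/17); (24/13, 58/13) → (1062/221, 8/17); (41/13, 85/13) → (1603/221, 5/17); (2, 7) → (121/17, 26/17)
T5 scale by (3/2, -2): (188/13, 1) → (282/13, -2); (4298/221, -3/17) → (6447/221, 6/17); (1062/221, 8/17) → (1593/221, -16/17); (1603/221, 5/17) → (4809/442, -10/17); (121/17, 26/17) → (363/34, -52/17)
T6 reflect across x = 0: (282/13, -2) → (-282/13, -2); (6447/221, 6/17) → (-6447/221, 6/17); (1593/221, -16/17) → (-1593/221, -16/17); (4809/442, -10/17) → (-4809/442, -10/17); (363/34, -52/17) → (-363/34, -52/17)

image vertices: (-282/13, -2), (-6447/221, 6/17), (-1593/221, -16/17), (-4809/442, -10/17), (-363/34, -52/17)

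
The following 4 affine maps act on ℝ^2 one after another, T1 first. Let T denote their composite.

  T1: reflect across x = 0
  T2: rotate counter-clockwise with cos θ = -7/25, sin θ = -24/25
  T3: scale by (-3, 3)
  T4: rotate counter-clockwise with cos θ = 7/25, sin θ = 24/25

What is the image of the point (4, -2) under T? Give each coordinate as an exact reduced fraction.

T1 reflect across x = 0: (4, -2) → (-4, -2)
T2 rotate counter-clockwise with cos θ = -7/25, sin θ = -24/25: (-4, -2) → (-4/5, 22/5)
T3 scale by (-3, 3): (-4/5, 22/5) → (12/5, 66/5)
T4 rotate counter-clockwise with cos θ = 7/25, sin θ = 24/25: (12/5, 66/5) → (-12, 6)

T(p) = (-12, 6)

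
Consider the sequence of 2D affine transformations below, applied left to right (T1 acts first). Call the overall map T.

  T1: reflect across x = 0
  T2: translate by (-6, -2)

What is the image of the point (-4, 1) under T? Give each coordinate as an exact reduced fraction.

T(p) = (-2, -1)

T1 reflect across x = 0: (-4, 1) → (4, 1)
T2 translate by (-6, -2): (4, 1) → (-2, -1)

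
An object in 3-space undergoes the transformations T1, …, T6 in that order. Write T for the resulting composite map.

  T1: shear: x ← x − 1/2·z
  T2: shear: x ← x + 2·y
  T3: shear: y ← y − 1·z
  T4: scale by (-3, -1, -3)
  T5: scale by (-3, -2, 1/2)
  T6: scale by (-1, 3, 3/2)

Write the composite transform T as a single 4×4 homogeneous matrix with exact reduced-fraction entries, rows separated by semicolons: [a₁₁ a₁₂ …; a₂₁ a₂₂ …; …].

T1 = [1 0 -1/2 0; 0 1 0 0; 0 0 1 0; 0 0 0 1]
T2·T1 = [1 2 -1/2 0; 0 1 0 0; 0 0 1 0; 0 0 0 1]
T3·…·T1 = [1 2 -1/2 0; 0 1 -1 0; 0 0 1 0; 0 0 0 1]
T4·…·T1 = [-3 -6 3/2 0; 0 -1 1 0; 0 0 -3 0; 0 0 0 1]
T5·…·T1 = [9 18 -9/2 0; 0 2 -2 0; 0 0 -3/2 0; 0 0 0 1]
T6·…·T1 = [-9 -18 9/2 0; 0 6 -6 0; 0 0 -9/4 0; 0 0 0 1]

T = [-9 -18 9/2 0; 0 6 -6 0; 0 0 -9/4 0; 0 0 0 1]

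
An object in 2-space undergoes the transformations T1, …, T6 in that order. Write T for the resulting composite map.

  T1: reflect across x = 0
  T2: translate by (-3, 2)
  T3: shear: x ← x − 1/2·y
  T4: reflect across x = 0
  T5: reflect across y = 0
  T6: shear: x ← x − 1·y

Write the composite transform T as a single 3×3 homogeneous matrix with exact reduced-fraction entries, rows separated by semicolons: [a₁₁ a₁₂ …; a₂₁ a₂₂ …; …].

T1 = [-1 0 0; 0 1 0; 0 0 1]
T2·T1 = [-1 0 -3; 0 1 2; 0 0 1]
T3·…·T1 = [-1 -1/2 -4; 0 1 2; 0 0 1]
T4·…·T1 = [1 1/2 4; 0 1 2; 0 0 1]
T5·…·T1 = [1 1/2 4; 0 -1 -2; 0 0 1]
T6·…·T1 = [1 3/2 6; 0 -1 -2; 0 0 1]

T = [1 3/2 6; 0 -1 -2; 0 0 1]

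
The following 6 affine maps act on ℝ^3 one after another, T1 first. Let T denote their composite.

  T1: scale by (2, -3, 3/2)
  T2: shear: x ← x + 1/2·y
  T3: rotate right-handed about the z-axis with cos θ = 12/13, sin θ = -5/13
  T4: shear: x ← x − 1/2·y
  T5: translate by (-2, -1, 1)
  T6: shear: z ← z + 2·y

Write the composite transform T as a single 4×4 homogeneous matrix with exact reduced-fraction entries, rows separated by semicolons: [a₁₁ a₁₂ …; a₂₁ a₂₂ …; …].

T = [29/13 -75/52 0 -2; -10/13 -57/26 0 -1; -20/13 -57/13 3/2 -1; 0 0 0 1]

T1 = [2 0 0 0; 0 -3 0 0; 0 0 3/2 0; 0 0 0 1]
T2·T1 = [2 -3/2 0 0; 0 -3 0 0; 0 0 3/2 0; 0 0 0 1]
T3·…·T1 = [24/13 -33/13 0 0; -10/13 -57/26 0 0; 0 0 3/2 0; 0 0 0 1]
T4·…·T1 = [29/13 -75/52 0 0; -10/13 -57/26 0 0; 0 0 3/2 0; 0 0 0 1]
T5·…·T1 = [29/13 -75/52 0 -2; -10/13 -57/26 0 -1; 0 0 3/2 1; 0 0 0 1]
T6·…·T1 = [29/13 -75/52 0 -2; -10/13 -57/26 0 -1; -20/13 -57/13 3/2 -1; 0 0 0 1]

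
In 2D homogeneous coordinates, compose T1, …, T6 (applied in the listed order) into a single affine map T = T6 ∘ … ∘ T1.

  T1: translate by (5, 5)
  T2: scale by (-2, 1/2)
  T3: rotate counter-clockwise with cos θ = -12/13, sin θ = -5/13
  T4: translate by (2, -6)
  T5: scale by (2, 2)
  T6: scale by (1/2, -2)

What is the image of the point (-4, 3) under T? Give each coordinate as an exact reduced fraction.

T1 translate by (5, 5): (-4, 3) → (1, 8)
T2 scale by (-2, 1/2): (1, 8) → (-2, 4)
T3 rotate counter-clockwise with cos θ = -12/13, sin θ = -5/13: (-2, 4) → (44/13, -38/13)
T4 translate by (2, -6): (44/13, -38/13) → (70/13, -116/13)
T5 scale by (2, 2): (70/13, -116/13) → (140/13, -232/13)
T6 scale by (1/2, -2): (140/13, -232/13) → (70/13, 464/13)

T(p) = (70/13, 464/13)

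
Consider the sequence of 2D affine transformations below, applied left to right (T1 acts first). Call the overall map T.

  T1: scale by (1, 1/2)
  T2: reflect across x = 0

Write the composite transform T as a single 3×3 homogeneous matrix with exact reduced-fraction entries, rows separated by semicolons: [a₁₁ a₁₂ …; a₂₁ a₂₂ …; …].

T1 = [1 0 0; 0 1/2 0; 0 0 1]
T2·T1 = [-1 0 0; 0 1/2 0; 0 0 1]

T = [-1 0 0; 0 1/2 0; 0 0 1]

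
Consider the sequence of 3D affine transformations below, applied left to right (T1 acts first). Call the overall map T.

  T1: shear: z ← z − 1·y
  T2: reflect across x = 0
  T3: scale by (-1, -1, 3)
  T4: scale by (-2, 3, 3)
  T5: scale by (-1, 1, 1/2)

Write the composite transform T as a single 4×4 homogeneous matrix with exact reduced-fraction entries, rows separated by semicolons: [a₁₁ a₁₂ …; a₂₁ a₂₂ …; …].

T = [2 0 0 0; 0 -3 0 0; 0 -9/2 9/2 0; 0 0 0 1]

T1 = [1 0 0 0; 0 1 0 0; 0 -1 1 0; 0 0 0 1]
T2·T1 = [-1 0 0 0; 0 1 0 0; 0 -1 1 0; 0 0 0 1]
T3·…·T1 = [1 0 0 0; 0 -1 0 0; 0 -3 3 0; 0 0 0 1]
T4·…·T1 = [-2 0 0 0; 0 -3 0 0; 0 -9 9 0; 0 0 0 1]
T5·…·T1 = [2 0 0 0; 0 -3 0 0; 0 -9/2 9/2 0; 0 0 0 1]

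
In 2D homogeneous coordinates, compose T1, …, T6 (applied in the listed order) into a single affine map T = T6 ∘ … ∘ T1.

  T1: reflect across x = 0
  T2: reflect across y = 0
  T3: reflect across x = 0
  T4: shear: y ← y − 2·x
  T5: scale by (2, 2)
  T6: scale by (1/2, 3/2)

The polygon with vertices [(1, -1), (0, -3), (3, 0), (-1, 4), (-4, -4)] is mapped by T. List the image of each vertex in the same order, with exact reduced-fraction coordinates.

image vertices: (1, -3), (0, 9), (3, -18), (-1, -6), (-4, 36)

T1 reflect across x = 0: (1, -1) → (-1, -1); (0, -3) → (0, -3); (3, 0) → (-3, 0); (-1, 4) → (1, 4); (-4, -4) → (4, -4)
T2 reflect across y = 0: (-1, -1) → (-1, 1); (0, -3) → (0, 3); (-3, 0) → (-3, 0); (1, 4) → (1, -4); (4, -4) → (4, 4)
T3 reflect across x = 0: (-1, 1) → (1, 1); (0, 3) → (0, 3); (-3, 0) → (3, 0); (1, -4) → (-1, -4); (4, 4) → (-4, 4)
T4 shear: y ← y − 2·x: (1, 1) → (1, -1); (0, 3) → (0, 3); (3, 0) → (3, -6); (-1, -4) → (-1, -2); (-4, 4) → (-4, 12)
T5 scale by (2, 2): (1, -1) → (2, -2); (0, 3) → (0, 6); (3, -6) → (6, -12); (-1, -2) → (-2, -4); (-4, 12) → (-8, 24)
T6 scale by (1/2, 3/2): (2, -2) → (1, -3); (0, 6) → (0, 9); (6, -12) → (3, -18); (-2, -4) → (-1, -6); (-8, 24) → (-4, 36)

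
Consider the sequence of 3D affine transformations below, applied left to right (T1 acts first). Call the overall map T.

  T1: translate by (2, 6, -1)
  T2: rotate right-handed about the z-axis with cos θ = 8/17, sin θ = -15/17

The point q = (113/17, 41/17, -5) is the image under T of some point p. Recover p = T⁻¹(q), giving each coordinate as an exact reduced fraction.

p = (-1, 1, -4)

T1 = [1 0 0 2; 0 1 0 6; 0 0 1 -1; 0 0 0 1]
T2·T1 = [8/17 15/17 0 106/17; -15/17 8/17 0 18/17; 0 0 1 -1; 0 0 0 1]
det M = 1; M⁻¹ = [8/17 -15/17 0 -2; 15/17 8/17 0 -6; 0 0 1 1; 0 0 0 1]
M⁻¹ · (113/17, 41/17, -5)ᵀ = (-1, 1, -4)ᵀ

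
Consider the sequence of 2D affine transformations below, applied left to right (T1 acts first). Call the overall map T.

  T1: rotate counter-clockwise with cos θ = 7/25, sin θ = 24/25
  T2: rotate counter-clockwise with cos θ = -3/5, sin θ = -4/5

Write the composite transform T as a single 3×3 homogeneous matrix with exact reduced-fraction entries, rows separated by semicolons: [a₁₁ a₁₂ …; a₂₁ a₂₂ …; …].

T = [3/5 4/5 0; -4/5 3/5 0; 0 0 1]

T1 = [7/25 -24/25 0; 24/25 7/25 0; 0 0 1]
T2·T1 = [3/5 4/5 0; -4/5 3/5 0; 0 0 1]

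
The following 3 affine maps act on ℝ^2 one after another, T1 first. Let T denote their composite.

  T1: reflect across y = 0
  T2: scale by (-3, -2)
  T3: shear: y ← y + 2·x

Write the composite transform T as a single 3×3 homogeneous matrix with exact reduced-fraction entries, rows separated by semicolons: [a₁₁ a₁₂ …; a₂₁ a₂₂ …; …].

T = [-3 0 0; -6 2 0; 0 0 1]

T1 = [1 0 0; 0 -1 0; 0 0 1]
T2·T1 = [-3 0 0; 0 2 0; 0 0 1]
T3·…·T1 = [-3 0 0; -6 2 0; 0 0 1]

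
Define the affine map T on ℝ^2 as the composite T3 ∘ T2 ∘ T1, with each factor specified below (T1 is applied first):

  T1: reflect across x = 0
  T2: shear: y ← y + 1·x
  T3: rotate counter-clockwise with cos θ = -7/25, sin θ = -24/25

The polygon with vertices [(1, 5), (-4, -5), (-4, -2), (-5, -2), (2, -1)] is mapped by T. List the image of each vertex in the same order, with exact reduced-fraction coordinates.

image vertices: (103/25, -4/25), (-52/25, -89/25), (4/5, -22/5), (37/25, -141/25), (-58/25, 69/25)

T1 reflect across x = 0: (1, 5) → (-1, 5); (-4, -5) → (4, -5); (-4, -2) → (4, -2); (-5, -2) → (5, -2); (2, -1) → (-2, -1)
T2 shear: y ← y + 1·x: (-1, 5) → (-1, 4); (4, -5) → (4, -1); (4, -2) → (4, 2); (5, -2) → (5, 3); (-2, -1) → (-2, -3)
T3 rotate counter-clockwise with cos θ = -7/25, sin θ = -24/25: (-1, 4) → (103/25, -4/25); (4, -1) → (-52/25, -89/25); (4, 2) → (4/5, -22/5); (5, 3) → (37/25, -141/25); (-2, -3) → (-58/25, 69/25)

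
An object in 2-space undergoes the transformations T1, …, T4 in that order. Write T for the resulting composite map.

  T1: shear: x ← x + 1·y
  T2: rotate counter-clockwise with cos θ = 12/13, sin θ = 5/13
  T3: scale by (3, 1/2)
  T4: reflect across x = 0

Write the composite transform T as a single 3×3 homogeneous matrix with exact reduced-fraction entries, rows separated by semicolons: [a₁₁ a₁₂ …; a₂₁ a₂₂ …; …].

T1 = [1 1 0; 0 1 0; 0 0 1]
T2·T1 = [12/13 7/13 0; 5/13 17/13 0; 0 0 1]
T3·…·T1 = [36/13 21/13 0; 5/26 17/26 0; 0 0 1]
T4·…·T1 = [-36/13 -21/13 0; 5/26 17/26 0; 0 0 1]

T = [-36/13 -21/13 0; 5/26 17/26 0; 0 0 1]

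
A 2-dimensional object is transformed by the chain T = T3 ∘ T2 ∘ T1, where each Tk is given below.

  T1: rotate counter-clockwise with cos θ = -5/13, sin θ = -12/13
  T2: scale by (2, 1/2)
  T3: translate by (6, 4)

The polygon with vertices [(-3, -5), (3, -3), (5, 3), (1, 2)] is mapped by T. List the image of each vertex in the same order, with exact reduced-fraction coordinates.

image vertices: (-12/13, 165/26), (-24/13, 83/26), (100/13, 29/26), (116/13, 41/13)

T1 rotate counter-clockwise with cos θ = -5/13, sin θ = -12/13: (-3, -5) → (-45/13, 61/13); (3, -3) → (-51/13, -21/13); (5, 3) → (11/13, -75/13); (1, 2) → (19/13, -22/13)
T2 scale by (2, 1/2): (-45/13, 61/13) → (-90/13, 61/26); (-51/13, -21/13) → (-102/13, -21/26); (11/13, -75/13) → (22/13, -75/26); (19/13, -22/13) → (38/13, -11/13)
T3 translate by (6, 4): (-90/13, 61/26) → (-12/13, 165/26); (-102/13, -21/26) → (-24/13, 83/26); (22/13, -75/26) → (100/13, 29/26); (38/13, -11/13) → (116/13, 41/13)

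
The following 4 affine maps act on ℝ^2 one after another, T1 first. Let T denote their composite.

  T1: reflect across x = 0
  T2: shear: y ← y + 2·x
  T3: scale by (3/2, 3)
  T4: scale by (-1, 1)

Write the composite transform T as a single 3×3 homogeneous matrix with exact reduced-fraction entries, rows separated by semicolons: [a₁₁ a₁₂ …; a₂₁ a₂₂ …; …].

T = [3/2 0 0; -6 3 0; 0 0 1]

T1 = [-1 0 0; 0 1 0; 0 0 1]
T2·T1 = [-1 0 0; -2 1 0; 0 0 1]
T3·…·T1 = [-3/2 0 0; -6 3 0; 0 0 1]
T4·…·T1 = [3/2 0 0; -6 3 0; 0 0 1]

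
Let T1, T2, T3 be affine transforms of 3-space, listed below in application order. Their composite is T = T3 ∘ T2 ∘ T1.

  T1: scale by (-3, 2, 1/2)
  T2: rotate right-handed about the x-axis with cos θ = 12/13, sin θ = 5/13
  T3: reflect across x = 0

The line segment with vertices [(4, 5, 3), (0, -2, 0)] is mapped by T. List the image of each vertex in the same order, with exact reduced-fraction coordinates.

image vertices: (12, 225/26, 68/13), (0, -48/13, -20/13)

T1 scale by (-3, 2, 1/2): (4, 5, 3) → (-12, 10, 3/2); (0, -2, 0) → (0, -4, 0)
T2 rotate right-handed about the x-axis with cos θ = 12/13, sin θ = 5/13: (-12, 10, 3/2) → (-12, 225/26, 68/13); (0, -4, 0) → (0, -48/13, -20/13)
T3 reflect across x = 0: (-12, 225/26, 68/13) → (12, 225/26, 68/13); (0, -48/13, -20/13) → (0, -48/13, -20/13)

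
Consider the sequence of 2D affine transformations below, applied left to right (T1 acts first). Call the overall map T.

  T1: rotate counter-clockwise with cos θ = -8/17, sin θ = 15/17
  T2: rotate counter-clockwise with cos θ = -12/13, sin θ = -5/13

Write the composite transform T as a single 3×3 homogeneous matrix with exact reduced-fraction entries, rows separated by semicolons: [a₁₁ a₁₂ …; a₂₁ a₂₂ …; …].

T1 = [-8/17 -15/17 0; 15/17 -8/17 0; 0 0 1]
T2·T1 = [171/221 140/221 0; -140/221 171/221 0; 0 0 1]

T = [171/221 140/221 0; -140/221 171/221 0; 0 0 1]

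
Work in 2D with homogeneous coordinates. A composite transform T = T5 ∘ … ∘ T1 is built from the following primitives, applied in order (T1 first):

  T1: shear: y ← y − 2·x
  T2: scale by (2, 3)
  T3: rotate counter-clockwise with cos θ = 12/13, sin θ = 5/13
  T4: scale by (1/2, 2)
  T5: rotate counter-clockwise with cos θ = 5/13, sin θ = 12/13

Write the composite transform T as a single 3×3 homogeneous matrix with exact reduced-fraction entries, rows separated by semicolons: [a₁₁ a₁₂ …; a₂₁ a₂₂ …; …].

T1 = [1 0 0; -2 1 0; 0 0 1]
T2·T1 = [2 0 0; -6 3 0; 0 0 1]
T3·…·T1 = [54/13 -15/13 0; -62/13 36/13 0; 0 0 1]
T4·…·T1 = [27/13 -15/26 0; -124/13 72/13 0; 0 0 1]
T5·…·T1 = [1623/169 -1803/338 0; -296/169 270/169 0; 0 0 1]

T = [1623/169 -1803/338 0; -296/169 270/169 0; 0 0 1]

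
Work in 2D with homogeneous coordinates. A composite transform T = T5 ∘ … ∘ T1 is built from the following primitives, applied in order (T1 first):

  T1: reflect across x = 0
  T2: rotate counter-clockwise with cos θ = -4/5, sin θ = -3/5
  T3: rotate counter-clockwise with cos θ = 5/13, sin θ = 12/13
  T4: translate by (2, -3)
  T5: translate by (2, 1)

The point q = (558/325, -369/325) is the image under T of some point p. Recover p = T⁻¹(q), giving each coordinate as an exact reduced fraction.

p = (7/5, -2)

T1 = [-1 0 0; 0 1 0; 0 0 1]
T2·T1 = [4/5 3/5 0; 3/5 -4/5 0; 0 0 1]
T3·…·T1 = [-16/65 63/65 0; 63/65 16/65 0; 0 0 1]
T4·…·T1 = [-16/65 63/65 2; 63/65 16/65 -3; 0 0 1]
T5·…·T1 = [-16/65 63/65 4; 63/65 16/65 -2; 0 0 1]
det M = -1; M⁻¹ = [-16/65 63/65 38/13; 63/65 16/65 -44/13; 0 0 1]
M⁻¹ · (558/325, -369/325)ᵀ = (7/5, -2)ᵀ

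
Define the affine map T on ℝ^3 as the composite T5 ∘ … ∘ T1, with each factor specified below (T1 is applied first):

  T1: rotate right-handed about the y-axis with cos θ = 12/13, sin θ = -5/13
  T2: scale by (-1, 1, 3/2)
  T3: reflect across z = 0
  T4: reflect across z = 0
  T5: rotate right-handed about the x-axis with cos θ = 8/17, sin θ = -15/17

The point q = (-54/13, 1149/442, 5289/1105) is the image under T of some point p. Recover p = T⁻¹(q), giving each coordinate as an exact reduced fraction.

p = (5, -3, 6/5)

T1 = [12/13 0 -5/13 0; 0 1 0 0; 5/13 0 12/13 0; 0 0 0 1]
T2·T1 = [-12/13 0 5/13 0; 0 1 0 0; 15/26 0 18/13 0; 0 0 0 1]
T3·…·T1 = [-12/13 0 5/13 0; 0 1 0 0; -15/26 0 -18/13 0; 0 0 0 1]
T4·…·T1 = [-12/13 0 5/13 0; 0 1 0 0; 15/26 0 18/13 0; 0 0 0 1]
T5·…·T1 = [-12/13 0 5/13 0; 225/442 8/17 270/221 0; 60/221 -15/17 144/221 0; 0 0 0 1]
det M = -3/2; M⁻¹ = [-12/13 50/221 80/663 0; 0 8/17 -15/17 0; 5/13 120/221 64/221 0; 0 0 0 1]
M⁻¹ · (-54/13, 1149/442, 5289/1105)ᵀ = (5, -3, 6/5)ᵀ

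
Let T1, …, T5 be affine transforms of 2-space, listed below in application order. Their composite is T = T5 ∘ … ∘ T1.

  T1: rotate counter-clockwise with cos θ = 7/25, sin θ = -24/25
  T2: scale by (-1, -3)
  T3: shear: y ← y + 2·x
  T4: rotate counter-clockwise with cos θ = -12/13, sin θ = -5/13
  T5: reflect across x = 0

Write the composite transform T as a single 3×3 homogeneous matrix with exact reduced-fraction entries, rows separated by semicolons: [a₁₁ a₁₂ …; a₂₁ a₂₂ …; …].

T = [-374/325 57/325 0; -661/325 948/325 0; 0 0 1]

T1 = [7/25 24/25 0; -24/25 7/25 0; 0 0 1]
T2·T1 = [-7/25 -24/25 0; 72/25 -21/25 0; 0 0 1]
T3·…·T1 = [-7/25 -24/25 0; 58/25 -69/25 0; 0 0 1]
T4·…·T1 = [374/325 -57/325 0; -661/325 948/325 0; 0 0 1]
T5·…·T1 = [-374/325 57/325 0; -661/325 948/325 0; 0 0 1]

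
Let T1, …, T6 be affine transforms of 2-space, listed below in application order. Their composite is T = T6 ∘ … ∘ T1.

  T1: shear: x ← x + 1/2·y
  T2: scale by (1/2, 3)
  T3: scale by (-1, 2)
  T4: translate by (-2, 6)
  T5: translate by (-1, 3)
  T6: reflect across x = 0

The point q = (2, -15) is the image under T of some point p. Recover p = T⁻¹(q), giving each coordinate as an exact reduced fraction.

p = (0, -4)

T1 = [1 1/2 0; 0 1 0; 0 0 1]
T2·T1 = [1/2 1/4 0; 0 3 0; 0 0 1]
T3·…·T1 = [-1/2 -1/4 0; 0 6 0; 0 0 1]
T4·…·T1 = [-1/2 -1/4 -2; 0 6 6; 0 0 1]
T5·…·T1 = [-1/2 -1/4 -3; 0 6 9; 0 0 1]
T6·…·T1 = [1/2 1/4 3; 0 6 9; 0 0 1]
det M = 3; M⁻¹ = [2 -1/12 -21/4; 0 1/6 -3/2; 0 0 1]
M⁻¹ · (2, -15)ᵀ = (0, -4)ᵀ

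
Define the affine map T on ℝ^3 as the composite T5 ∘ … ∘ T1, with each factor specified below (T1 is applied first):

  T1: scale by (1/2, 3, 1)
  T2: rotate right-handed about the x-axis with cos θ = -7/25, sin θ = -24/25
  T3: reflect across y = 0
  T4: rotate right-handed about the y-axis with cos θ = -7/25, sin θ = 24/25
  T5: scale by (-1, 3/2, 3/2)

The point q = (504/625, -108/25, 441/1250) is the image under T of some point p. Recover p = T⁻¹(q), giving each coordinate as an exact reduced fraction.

T1 = [1/2 0 0 0; 0 3 0 0; 0 0 1 0; 0 0 0 1]
T2·T1 = [1/2 0 0 0; 0 -21/25 24/25 0; 0 -72/25 -7/25 0; 0 0 0 1]
T3·…·T1 = [1/2 0 0 0; 0 21/25 -24/25 0; 0 -72/25 -7/25 0; 0 0 0 1]
T4·…·T1 = [-7/50 -1728/625 -168/625 0; 0 21/25 -24/25 0; -12/25 504/625 49/625 0; 0 0 0 1]
T5·…·T1 = [7/50 1728/625 168/625 0; 0 63/50 -36/25 0; -18/25 756/625 147/1250 0; 0 0 0 1]
det M = 27/8; M⁻¹ = [14/25 0 -32/25 0; 192/625 14/225 112/1875 0; 168/625 -16/25 98/1875 0; 0 0 0 1]
M⁻¹ · (504/625, -108/25, 441/1250)ᵀ = (0, 0, 3)ᵀ

p = (0, 0, 3)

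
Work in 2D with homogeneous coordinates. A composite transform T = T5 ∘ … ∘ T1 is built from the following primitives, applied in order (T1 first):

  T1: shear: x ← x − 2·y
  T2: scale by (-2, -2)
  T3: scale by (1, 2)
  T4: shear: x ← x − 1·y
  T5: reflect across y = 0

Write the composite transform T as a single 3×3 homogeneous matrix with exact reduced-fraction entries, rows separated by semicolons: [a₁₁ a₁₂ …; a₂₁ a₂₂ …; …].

T1 = [1 -2 0; 0 1 0; 0 0 1]
T2·T1 = [-2 4 0; 0 -2 0; 0 0 1]
T3·…·T1 = [-2 4 0; 0 -4 0; 0 0 1]
T4·…·T1 = [-2 8 0; 0 -4 0; 0 0 1]
T5·…·T1 = [-2 8 0; 0 4 0; 0 0 1]

T = [-2 8 0; 0 4 0; 0 0 1]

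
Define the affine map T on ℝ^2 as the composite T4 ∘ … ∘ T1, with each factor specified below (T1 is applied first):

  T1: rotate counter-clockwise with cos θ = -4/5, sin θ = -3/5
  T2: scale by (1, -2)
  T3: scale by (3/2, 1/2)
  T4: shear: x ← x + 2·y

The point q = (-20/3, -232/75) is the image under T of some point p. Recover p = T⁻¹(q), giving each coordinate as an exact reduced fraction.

p = (-8/5, -8/3)

T1 = [-4/5 3/5 0; -3/5 -4/5 0; 0 0 1]
T2·T1 = [-4/5 3/5 0; 6/5 8/5 0; 0 0 1]
T3·…·T1 = [-6/5 9/10 0; 3/5 4/5 0; 0 0 1]
T4·…·T1 = [0 5/2 0; 3/5 4/5 0; 0 0 1]
det M = -3/2; M⁻¹ = [-8/15 5/3 0; 2/5 0 0; 0 0 1]
M⁻¹ · (-20/3, -232/75)ᵀ = (-8/5, -8/3)ᵀ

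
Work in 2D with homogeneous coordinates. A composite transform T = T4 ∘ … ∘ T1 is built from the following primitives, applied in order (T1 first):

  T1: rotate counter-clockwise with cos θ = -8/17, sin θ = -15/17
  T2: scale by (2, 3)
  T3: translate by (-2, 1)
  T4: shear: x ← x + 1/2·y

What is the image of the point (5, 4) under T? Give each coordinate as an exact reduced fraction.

T(p) = (-146/17, -304/17)

T1 rotate counter-clockwise with cos θ = -8/17, sin θ = -15/17: (5, 4) → (20/17, -107/17)
T2 scale by (2, 3): (20/17, -107/17) → (40/17, -321/17)
T3 translate by (-2, 1): (40/17, -321/17) → (6/17, -304/17)
T4 shear: x ← x + 1/2·y: (6/17, -304/17) → (-146/17, -304/17)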